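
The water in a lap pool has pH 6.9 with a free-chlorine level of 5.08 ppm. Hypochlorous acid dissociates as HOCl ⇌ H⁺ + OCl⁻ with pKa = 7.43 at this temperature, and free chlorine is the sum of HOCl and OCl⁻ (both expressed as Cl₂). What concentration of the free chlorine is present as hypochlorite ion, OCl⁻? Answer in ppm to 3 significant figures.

[OCl⁻]/[HOCl] = 10^(pH − pKa) = 10^(6.9 − 7.43) = 10^-0.53 = 0.2951.
Fraction as HOCl = 1 / (1 + 0.2951) = 0.7721.
OCl⁻ = (1 − 0.7721) × 5.08 ppm = 1.158 ppm.

1.16 ppm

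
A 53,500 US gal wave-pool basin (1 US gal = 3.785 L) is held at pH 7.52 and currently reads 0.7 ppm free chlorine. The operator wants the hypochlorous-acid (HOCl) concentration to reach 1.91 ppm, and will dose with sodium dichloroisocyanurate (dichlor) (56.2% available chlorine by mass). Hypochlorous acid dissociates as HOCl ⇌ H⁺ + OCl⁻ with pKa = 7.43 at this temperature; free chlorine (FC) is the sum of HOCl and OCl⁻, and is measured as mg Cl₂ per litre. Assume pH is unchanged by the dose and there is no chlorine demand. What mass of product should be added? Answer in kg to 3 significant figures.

1.28 kg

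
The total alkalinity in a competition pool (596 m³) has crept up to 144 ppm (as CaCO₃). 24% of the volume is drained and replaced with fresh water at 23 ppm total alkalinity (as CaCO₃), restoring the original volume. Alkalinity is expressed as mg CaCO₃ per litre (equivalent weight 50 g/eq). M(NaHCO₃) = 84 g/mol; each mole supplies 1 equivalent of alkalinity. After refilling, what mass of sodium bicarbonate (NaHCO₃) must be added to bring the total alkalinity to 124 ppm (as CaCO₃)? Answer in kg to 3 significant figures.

Volume: 596 m³ = 596,000 L.
After draining 24% and refilling: 144 × 0.76 + 23 × 0.24 = 114.96 ppm.
Deficit to target: 124 − 114.96 = 9.04 mg/L.
As CaCO₃: 9.04 mg/L × 596,000 L = 5388 g; ÷ 50 g/eq ÷ 1 = 107.8 mol NaHCO₃.
Mass: 107.8 × 84 = 9052 g.

9.05 kg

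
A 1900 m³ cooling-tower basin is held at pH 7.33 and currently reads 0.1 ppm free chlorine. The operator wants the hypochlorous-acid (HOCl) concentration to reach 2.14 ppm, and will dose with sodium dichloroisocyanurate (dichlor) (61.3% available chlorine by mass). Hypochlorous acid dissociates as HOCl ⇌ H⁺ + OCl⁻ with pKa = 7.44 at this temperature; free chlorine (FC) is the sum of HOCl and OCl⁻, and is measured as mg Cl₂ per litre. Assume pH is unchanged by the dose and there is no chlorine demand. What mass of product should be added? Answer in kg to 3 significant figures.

11.5 kg

Volume: 1900 m³ = 1,900,000 L.
[OCl⁻]/[HOCl] = 10^(pH − pKa) = 10^(7.33 − 7.44) = 0.7762; fraction as HOCl = 1/(1 + 0.7762) = 0.563.
Free chlorine required for 2.14 ppm HOCl: 2.14 / 0.563 = 3.801 ppm.
FC to add: 3.801 − 0.1 = 3.701 mg/L as Cl₂.
Cl₂ equivalent: 3.701 mg/L × 1,900,000 L = 7032 g.
Product at 61.3% available Cl: 7032 / 0.613 = 11,470 g.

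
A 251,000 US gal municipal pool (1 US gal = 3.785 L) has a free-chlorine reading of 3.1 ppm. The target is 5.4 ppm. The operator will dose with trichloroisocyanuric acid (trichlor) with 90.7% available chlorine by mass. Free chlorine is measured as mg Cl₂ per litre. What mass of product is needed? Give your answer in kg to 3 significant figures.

Volume: 251,000 US gal × 3.785 L/gal = 950,035 L.
Chlorine deficit: 5.4 − 3.1 = 2.3 ppm = 2.3 mg/L as Cl₂.
Cl₂ equivalent needed: 2.3 mg/L × 950,035 L = 2,185,000 mg = 2185 g.
Product at 90.7% available chlorine: 2185 / 0.907 = 2409 g.

2.41 kg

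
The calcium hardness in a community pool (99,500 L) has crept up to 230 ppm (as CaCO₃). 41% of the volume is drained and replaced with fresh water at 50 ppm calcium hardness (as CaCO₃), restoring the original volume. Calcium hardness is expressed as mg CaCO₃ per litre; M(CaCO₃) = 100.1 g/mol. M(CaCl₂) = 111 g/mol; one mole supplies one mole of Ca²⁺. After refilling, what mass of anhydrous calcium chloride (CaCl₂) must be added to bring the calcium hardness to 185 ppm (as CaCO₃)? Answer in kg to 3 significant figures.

3.18 kg

After draining 41% and refilling: 230 × 0.59 + 50 × 0.41 = 156.2 ppm.
Deficit to target: 185 − 156.2 = 28.8 mg/L.
As CaCO₃: 28.8 mg/L × 99,500 L = 2866 g; ÷ 100.1 = 28.63 mol Ca²⁺.
Mass: 28.63 × 111 = 3178 g.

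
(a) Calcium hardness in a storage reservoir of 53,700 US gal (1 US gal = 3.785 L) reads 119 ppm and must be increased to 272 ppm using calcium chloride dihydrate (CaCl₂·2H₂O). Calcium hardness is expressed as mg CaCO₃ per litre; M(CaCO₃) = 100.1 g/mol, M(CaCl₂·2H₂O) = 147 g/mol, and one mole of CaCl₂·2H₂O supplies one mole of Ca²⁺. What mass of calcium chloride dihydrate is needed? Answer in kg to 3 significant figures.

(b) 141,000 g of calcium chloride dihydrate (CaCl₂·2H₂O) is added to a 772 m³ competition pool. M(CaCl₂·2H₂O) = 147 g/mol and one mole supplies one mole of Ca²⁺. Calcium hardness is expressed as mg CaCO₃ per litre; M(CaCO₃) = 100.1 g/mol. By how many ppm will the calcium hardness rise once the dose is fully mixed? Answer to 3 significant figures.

(a) 45.7 kg; (b) 124 ppm

(a) Volume: 53,700 US gal × 3.785 L/gal = 203,254 L.
(a) Hardness to add: (272 − 119) = 153 mg/L as CaCO₃ × 203,254 L = 31,100 g as CaCO₃.
(a) Moles of Ca²⁺ (1 mol Ca²⁺ ≡ 1 mol CaCO₃): 31,100 / 100.1 g/mol = 310.7 mol.
(a) Mass of CaCl₂·2H₂O: 310.7 × 147 = 45,670 g.

(b) Volume: 772 m³ = 772,000 L.
(b) Moles of Ca²⁺: 141,000 g ÷ 147 g/mol = 959.2 mol.
(b) As CaCO₃: 959.2 mol × 100.1 g/mol = 96,010 g.
(b) Rise: 96,010 g / 772,000 L × 1000 = 124.4 mg/L.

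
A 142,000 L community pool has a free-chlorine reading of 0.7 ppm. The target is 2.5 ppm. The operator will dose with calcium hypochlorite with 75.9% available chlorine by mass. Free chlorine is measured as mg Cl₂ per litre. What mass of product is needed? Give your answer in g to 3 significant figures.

Chlorine deficit: 2.5 − 0.7 = 1.8 ppm = 1.8 mg/L as Cl₂.
Cl₂ equivalent needed: 1.8 mg/L × 142,000 L = 255,600 mg = 255.6 g.
Product at 75.9% available chlorine: 255.6 / 0.759 = 336.8 g.

337 g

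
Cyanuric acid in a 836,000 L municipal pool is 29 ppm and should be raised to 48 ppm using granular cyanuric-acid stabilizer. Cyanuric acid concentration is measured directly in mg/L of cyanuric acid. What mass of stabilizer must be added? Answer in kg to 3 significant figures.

15.9 kg

CYA to add: (48 − 29) = 19 mg/L × 836,000 L = 15,880 g cyanuric acid.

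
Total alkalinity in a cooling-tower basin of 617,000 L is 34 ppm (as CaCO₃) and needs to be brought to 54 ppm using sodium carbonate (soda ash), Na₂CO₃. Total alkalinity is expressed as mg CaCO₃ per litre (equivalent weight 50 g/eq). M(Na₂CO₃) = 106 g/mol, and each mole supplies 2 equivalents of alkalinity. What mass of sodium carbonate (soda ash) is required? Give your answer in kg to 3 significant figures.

13.1 kg

Alkalinity to add: (54 − 34) = 20 mg/L as CaCO₃ × 617,000 L = 12,340 g as CaCO₃.
Equivalents: 12,340 g ÷ 50 g/eq = 246.8 eq.
Each mole of Na₂CO₃ supplies 2 eq, so 246.8 / 2 = 123.4 mol.
Mass: 123.4 mol × 106 g/mol = 13,080 g.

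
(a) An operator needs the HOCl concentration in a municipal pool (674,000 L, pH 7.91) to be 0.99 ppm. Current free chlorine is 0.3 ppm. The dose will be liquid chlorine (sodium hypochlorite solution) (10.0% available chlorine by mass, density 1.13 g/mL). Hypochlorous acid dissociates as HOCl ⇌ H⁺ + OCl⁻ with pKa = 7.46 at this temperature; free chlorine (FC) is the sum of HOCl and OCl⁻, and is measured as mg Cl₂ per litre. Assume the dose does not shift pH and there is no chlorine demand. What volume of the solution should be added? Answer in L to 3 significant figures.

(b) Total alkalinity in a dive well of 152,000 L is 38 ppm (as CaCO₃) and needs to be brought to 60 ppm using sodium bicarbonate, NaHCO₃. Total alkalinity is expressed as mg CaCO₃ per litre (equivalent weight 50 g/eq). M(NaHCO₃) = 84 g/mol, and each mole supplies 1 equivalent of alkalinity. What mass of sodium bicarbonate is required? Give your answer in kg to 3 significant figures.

(a) 20.8 L; (b) 5.62 kg

(a) [OCl⁻]/[HOCl] = 10^(pH − pKa) = 10^(7.91 − 7.46) = 2.818; fraction as HOCl = 1/(1 + 2.818) = 0.2619.
(a) Free chlorine required for 0.99 ppm HOCl: 0.99 / 0.2619 = 3.78 ppm.
(a) FC to add: 3.78 − 0.3 = 3.48 mg/L as Cl₂.
(a) Cl₂ equivalent: 3.48 mg/L × 674,000 L = 2346 g.
(a) Product at 10.0% available Cl: 2346 / 0.1 = 23,460 g.
(a) Volume: 23,460 g ÷ 1.13 g/mL = 20,760 mL.

(b) Alkalinity to add: (60 − 38) = 22 mg/L as CaCO₃ × 152,000 L = 3344 g as CaCO₃.
(b) Equivalents: 3344 g ÷ 50 g/eq = 66.88 eq.
(b) NaHCO₃ supplies 1 eq per mole → 66.88 mol.
(b) Mass: 66.88 mol × 84 g/mol = 5618 g.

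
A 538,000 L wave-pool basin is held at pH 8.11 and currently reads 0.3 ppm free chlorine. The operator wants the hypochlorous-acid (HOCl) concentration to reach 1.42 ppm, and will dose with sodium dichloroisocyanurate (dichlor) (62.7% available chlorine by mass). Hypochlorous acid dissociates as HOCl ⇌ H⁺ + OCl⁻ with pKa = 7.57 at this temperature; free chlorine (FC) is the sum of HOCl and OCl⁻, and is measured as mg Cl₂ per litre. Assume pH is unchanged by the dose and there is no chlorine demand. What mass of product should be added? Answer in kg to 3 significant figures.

5.19 kg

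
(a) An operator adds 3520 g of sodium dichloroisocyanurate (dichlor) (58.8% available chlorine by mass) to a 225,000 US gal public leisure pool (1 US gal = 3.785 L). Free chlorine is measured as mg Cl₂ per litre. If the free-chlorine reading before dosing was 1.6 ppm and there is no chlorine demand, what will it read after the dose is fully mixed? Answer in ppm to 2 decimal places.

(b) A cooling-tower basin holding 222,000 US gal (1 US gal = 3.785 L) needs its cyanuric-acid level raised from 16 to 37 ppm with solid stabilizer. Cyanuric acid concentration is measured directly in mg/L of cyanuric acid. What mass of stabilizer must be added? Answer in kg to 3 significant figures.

(a) 4.03 ppm; (b) 17.6 kg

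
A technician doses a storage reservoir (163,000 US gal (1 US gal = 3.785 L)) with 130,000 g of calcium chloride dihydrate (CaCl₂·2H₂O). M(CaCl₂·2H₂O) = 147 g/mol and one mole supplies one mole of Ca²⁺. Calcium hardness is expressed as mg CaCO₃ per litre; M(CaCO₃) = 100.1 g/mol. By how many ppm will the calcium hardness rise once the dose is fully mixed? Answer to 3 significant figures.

143 ppm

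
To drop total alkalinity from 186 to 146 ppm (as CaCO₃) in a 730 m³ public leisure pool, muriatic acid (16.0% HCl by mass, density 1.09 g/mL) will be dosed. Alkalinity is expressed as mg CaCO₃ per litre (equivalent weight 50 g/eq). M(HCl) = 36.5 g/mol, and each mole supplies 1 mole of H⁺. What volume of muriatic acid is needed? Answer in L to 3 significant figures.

Volume: 730 m³ = 730,000 L.
Alkalinity to neutralize: (186 − 146) = 40 mg/L as CaCO₃ × 730,000 L = 29,200 g as CaCO₃.
Equivalents of H⁺ required: 29,200 ÷ 50 g/eq = 584 eq = 584 mol HCl.
Mass of HCl: 584 × 36.5 = 21,320 g.
Mass of 16.0% solution: 21,320 / 0.16 = 133,200 g.
Volume: 133,200 g ÷ 1.09 g/mL = 122,200 mL.

122 L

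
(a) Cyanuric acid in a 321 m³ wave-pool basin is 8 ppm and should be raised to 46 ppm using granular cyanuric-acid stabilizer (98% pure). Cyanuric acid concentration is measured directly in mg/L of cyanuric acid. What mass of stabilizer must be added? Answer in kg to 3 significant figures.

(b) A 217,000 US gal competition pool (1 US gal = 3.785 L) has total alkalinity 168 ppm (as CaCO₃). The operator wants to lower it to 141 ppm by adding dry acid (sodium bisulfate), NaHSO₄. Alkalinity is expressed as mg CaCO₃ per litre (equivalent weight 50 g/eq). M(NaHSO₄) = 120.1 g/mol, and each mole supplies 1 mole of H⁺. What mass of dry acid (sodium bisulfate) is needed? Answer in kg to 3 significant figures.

(a) 12.4 kg; (b) 53.3 kg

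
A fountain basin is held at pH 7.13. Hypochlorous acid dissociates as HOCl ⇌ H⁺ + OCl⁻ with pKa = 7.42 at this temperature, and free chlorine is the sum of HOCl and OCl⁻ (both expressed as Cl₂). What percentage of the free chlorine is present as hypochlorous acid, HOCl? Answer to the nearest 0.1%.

66.1%

[OCl⁻]/[HOCl] = 10^(pH − pKa) = 10^(7.13 − 7.42) = 10^-0.29 = 0.5129.
Fraction as HOCl = 1 / (1 + 0.5129) = 0.661.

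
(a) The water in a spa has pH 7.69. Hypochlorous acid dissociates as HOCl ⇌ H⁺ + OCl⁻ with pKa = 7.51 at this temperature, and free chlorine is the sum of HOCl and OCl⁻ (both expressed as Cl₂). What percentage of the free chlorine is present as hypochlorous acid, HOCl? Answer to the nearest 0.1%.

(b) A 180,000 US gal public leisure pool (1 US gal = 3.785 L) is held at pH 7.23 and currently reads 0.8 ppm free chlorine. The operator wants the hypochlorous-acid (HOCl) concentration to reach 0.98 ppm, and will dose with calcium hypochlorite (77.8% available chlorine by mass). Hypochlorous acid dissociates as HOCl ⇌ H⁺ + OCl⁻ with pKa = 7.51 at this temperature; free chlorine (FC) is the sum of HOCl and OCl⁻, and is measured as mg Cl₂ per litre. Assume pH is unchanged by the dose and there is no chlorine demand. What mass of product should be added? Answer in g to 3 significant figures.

(a) 39.8%; (b) 608 g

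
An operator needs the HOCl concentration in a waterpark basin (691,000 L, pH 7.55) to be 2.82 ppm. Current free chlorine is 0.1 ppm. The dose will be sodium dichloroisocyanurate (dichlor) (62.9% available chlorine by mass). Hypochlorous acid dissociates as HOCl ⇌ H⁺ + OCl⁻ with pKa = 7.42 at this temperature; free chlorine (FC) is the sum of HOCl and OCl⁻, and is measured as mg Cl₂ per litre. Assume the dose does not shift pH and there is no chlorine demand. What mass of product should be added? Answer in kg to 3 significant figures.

[OCl⁻]/[HOCl] = 10^(pH − pKa) = 10^(7.55 − 7.42) = 1.349; fraction as HOCl = 1/(1 + 1.349) = 0.4257.
Free chlorine required for 2.82 ppm HOCl: 2.82 / 0.4257 = 6.624 ppm.
FC to add: 6.624 − 0.1 = 6.524 mg/L as Cl₂.
Cl₂ equivalent: 6.524 mg/L × 691,000 L = 4508 g.
Product at 62.9% available Cl: 4508 / 0.629 = 7167 g.

7.17 kg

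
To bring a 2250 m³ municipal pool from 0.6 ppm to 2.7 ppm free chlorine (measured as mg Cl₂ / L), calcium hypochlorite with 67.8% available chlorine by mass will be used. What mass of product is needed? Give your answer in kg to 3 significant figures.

Volume: 2250 m³ = 2,250,000 L.
Chlorine deficit: 2.7 − 0.6 = 2.1 ppm = 2.1 mg/L as Cl₂.
Cl₂ equivalent needed: 2.1 mg/L × 2,250,000 L = 4,725,000 mg = 4725 g.
Product at 67.8% available chlorine: 4725 / 0.678 = 6969 g.

6.97 kg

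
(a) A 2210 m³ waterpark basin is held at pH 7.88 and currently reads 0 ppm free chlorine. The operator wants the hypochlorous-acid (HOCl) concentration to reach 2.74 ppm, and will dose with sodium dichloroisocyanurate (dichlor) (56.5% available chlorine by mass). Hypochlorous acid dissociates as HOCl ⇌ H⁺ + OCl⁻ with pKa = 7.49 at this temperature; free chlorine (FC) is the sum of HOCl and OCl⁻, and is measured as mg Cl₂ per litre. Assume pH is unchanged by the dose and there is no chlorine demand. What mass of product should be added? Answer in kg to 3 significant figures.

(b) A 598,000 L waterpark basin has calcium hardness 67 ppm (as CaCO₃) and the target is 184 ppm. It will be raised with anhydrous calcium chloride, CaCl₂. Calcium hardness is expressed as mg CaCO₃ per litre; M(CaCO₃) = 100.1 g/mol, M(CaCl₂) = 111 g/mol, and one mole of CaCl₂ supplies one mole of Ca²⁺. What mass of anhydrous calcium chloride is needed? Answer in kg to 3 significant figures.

(a) Volume: 2210 m³ = 2,210,000 L.
(a) [OCl⁻]/[HOCl] = 10^(pH − pKa) = 10^(7.88 − 7.49) = 2.455; fraction as HOCl = 1/(1 + 2.455) = 0.2895.
(a) Free chlorine required for 2.74 ppm HOCl: 2.74 / 0.2895 = 9.466 ppm.
(a) FC to add: 9.466 − 0 = 9.466 mg/L as Cl₂.
(a) Cl₂ equivalent: 9.466 mg/L × 2,210,000 L = 20,920 g.
(a) Product at 56.5% available Cl: 20,920 / 0.565 = 37,030 g.

(b) Hardness to add: (184 − 67) = 117 mg/L as CaCO₃ × 598,000 L = 69,970 g as CaCO₃.
(b) Moles of Ca²⁺ (1 mol Ca²⁺ ≡ 1 mol CaCO₃): 69,970 / 100.1 g/mol = 699 mol.
(b) Mass of CaCl₂: 699 × 111 = 77,580 g.

(a) 37.0 kg; (b) 77.6 kg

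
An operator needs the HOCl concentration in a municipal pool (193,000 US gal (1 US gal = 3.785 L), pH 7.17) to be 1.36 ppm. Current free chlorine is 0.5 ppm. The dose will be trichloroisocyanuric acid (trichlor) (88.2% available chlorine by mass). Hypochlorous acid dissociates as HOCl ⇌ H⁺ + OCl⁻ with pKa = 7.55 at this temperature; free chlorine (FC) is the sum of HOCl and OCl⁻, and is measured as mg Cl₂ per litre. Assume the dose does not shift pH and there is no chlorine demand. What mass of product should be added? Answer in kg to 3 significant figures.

1.18 kg

Volume: 193,000 US gal × 3.785 L/gal = 730,505 L.
[OCl⁻]/[HOCl] = 10^(pH − pKa) = 10^(7.17 − 7.55) = 0.4169; fraction as HOCl = 1/(1 + 0.4169) = 0.7058.
Free chlorine required for 1.36 ppm HOCl: 1.36 / 0.7058 = 1.927 ppm.
FC to add: 1.927 − 0.5 = 1.427 mg/L as Cl₂.
Cl₂ equivalent: 1.427 mg/L × 730,505 L = 1042 g.
Product at 88.2% available Cl: 1042 / 0.882 = 1182 g.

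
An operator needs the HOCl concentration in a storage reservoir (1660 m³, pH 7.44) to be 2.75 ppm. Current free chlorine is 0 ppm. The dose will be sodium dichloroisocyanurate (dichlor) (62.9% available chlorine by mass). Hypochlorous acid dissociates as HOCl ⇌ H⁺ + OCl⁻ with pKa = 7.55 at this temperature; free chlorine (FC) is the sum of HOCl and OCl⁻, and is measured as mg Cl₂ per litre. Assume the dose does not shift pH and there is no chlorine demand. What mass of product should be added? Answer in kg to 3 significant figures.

Volume: 1660 m³ = 1,660,000 L.
[OCl⁻]/[HOCl] = 10^(pH − pKa) = 10^(7.44 − 7.55) = 0.7762; fraction as HOCl = 1/(1 + 0.7762) = 0.563.
Free chlorine required for 2.75 ppm HOCl: 2.75 / 0.563 = 4.885 ppm.
FC to add: 4.885 − 0 = 4.885 mg/L as Cl₂.
Cl₂ equivalent: 4.885 mg/L × 1,660,000 L = 8109 g.
Product at 62.9% available Cl: 8109 / 0.629 = 12,890 g.

12.9 kg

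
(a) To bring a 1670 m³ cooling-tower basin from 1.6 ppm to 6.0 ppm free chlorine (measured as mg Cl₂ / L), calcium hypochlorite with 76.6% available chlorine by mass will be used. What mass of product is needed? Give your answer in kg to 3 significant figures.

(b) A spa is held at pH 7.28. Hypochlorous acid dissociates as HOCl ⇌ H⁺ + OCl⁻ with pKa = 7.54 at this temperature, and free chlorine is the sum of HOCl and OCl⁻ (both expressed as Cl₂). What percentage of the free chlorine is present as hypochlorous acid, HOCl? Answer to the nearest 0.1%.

(a) Volume: 1670 m³ = 1,670,000 L.
(a) Chlorine deficit: 6.0 − 1.6 = 4.4 ppm = 4.4 mg/L as Cl₂.
(a) Cl₂ equivalent needed: 4.4 mg/L × 1,670,000 L = 7,348,000 mg = 7348 g.
(a) Product at 76.6% available chlorine: 7348 / 0.766 = 9593 g.

(b) [OCl⁻]/[HOCl] = 10^(pH − pKa) = 10^(7.28 − 7.54) = 10^-0.26 = 0.5495.
(b) Fraction as HOCl = 1 / (1 + 0.5495) = 0.6454.

(a) 9.59 kg; (b) 64.5%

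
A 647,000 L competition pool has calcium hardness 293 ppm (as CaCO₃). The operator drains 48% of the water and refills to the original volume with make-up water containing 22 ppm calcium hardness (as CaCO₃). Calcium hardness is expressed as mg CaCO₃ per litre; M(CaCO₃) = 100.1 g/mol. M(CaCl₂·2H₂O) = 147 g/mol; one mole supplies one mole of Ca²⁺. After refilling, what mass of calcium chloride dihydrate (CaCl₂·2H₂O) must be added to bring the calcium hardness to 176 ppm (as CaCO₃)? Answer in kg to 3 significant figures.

After draining 48% and refilling: 293 × 0.52 + 22 × 0.48 = 162.92 ppm.
Deficit to target: 176 − 162.92 = 13.08 mg/L.
As CaCO₃: 13.08 mg/L × 647,000 L = 8463 g; ÷ 100.1 = 84.54 mol Ca²⁺.
Mass: 84.54 × 147 = 12,430 g.

12.4 kg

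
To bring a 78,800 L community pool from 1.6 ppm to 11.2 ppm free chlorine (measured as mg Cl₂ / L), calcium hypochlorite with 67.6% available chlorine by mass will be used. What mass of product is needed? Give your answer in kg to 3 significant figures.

1.12 kg

Chlorine deficit: 11.2 − 1.6 = 9.6 ppm = 9.6 mg/L as Cl₂.
Cl₂ equivalent needed: 9.6 mg/L × 78,800 L = 756,500 mg = 756.5 g.
Product at 67.6% available chlorine: 756.5 / 0.676 = 1119 g.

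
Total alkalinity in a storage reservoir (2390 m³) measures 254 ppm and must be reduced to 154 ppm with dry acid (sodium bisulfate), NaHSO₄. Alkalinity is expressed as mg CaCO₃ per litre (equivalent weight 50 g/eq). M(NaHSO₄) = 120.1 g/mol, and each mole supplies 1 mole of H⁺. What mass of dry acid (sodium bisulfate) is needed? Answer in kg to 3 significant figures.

Volume: 2390 m³ = 2,390,000 L.
Alkalinity to neutralize: (254 − 154) = 100 mg/L as CaCO₃ × 2,390,000 L = 239,000 g as CaCO₃.
Equivalents of H⁺ required: 239,000 ÷ 50 g/eq = 4780 eq = 4780 mol NaHSO₄.
Mass of NaHSO₄: 4780 × 120.1 = 574,100 g.

574 kg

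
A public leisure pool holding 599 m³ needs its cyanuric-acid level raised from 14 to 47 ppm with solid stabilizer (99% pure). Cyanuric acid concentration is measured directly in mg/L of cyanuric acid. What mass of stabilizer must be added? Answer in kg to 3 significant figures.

20.0 kg

Volume: 599 m³ = 599,000 L.
CYA to add: (47 − 14) = 33 mg/L × 599,000 L = 19,770 g cyanuric acid.
At 99% purity: 19,770 / 0.99 = 19,970 g product.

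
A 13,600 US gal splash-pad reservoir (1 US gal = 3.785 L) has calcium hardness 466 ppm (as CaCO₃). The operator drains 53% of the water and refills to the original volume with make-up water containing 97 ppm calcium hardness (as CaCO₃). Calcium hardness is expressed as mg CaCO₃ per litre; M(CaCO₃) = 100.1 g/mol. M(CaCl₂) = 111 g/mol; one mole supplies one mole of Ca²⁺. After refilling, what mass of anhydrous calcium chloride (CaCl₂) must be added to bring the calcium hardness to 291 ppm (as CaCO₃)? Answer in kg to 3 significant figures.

1.17 kg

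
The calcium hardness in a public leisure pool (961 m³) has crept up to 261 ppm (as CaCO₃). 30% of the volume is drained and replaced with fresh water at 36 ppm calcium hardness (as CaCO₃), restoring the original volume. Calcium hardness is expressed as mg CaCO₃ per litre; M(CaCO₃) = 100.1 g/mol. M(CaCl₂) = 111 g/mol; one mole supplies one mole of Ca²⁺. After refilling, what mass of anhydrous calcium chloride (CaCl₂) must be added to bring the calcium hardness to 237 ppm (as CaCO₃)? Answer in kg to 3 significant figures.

46.4 kg

Volume: 961 m³ = 961,000 L.
After draining 30% and refilling: 261 × 0.70 + 36 × 0.30 = 193.5 ppm.
Deficit to target: 237 − 193.5 = 43.5 mg/L.
As CaCO₃: 43.5 mg/L × 961,000 L = 41,800 g; ÷ 100.1 = 417.6 mol Ca²⁺.
Mass: 417.6 × 111 = 46,360 g.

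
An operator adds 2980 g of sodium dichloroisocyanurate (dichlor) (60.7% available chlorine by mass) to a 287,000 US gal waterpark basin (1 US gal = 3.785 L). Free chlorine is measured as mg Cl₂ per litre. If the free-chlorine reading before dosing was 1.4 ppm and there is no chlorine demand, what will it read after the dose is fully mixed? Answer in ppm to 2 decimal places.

Volume: 287,000 US gal × 3.785 L/gal = 1,086,295 L.
Available chlorine delivered: 2980 g × 0.607 = 1809 g as Cl₂.
Concentration rise: 1809 g / 1,086,295 L = 1.665 mg/L = 1.67 ppm.
Final FC: 1.4 + 1.67 = 3.07 ppm.

3.07 ppm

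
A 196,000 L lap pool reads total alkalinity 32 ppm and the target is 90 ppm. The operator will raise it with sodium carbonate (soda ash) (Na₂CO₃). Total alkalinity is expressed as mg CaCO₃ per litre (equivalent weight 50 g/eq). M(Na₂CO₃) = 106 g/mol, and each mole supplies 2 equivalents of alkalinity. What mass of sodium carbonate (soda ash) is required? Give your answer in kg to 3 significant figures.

Alkalinity to add: (90 − 32) = 58 mg/L as CaCO₃ × 196,000 L = 11,370 g as CaCO₃.
Equivalents: 11,370 g ÷ 50 g/eq = 227.4 eq.
Each mole of Na₂CO₃ supplies 2 eq, so 227.4 / 2 = 113.7 mol.
Mass: 113.7 mol × 106 g/mol = 12,050 g.

12.1 kg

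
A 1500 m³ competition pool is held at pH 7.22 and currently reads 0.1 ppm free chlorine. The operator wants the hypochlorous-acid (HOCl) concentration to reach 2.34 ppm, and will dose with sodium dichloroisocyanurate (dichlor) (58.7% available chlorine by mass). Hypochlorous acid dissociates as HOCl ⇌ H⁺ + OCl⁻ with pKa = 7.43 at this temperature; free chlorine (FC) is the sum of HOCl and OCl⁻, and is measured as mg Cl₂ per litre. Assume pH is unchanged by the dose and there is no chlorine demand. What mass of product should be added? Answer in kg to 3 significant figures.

9.41 kg

Volume: 1500 m³ = 1,500,000 L.
[OCl⁻]/[HOCl] = 10^(pH − pKa) = 10^(7.22 − 7.43) = 0.6166; fraction as HOCl = 1/(1 + 0.6166) = 0.6186.
Free chlorine required for 2.34 ppm HOCl: 2.34 / 0.6186 = 3.783 ppm.
FC to add: 3.783 − 0.1 = 3.683 mg/L as Cl₂.
Cl₂ equivalent: 3.683 mg/L × 1,500,000 L = 5524 g.
Product at 58.7% available Cl: 5524 / 0.587 = 9411 g.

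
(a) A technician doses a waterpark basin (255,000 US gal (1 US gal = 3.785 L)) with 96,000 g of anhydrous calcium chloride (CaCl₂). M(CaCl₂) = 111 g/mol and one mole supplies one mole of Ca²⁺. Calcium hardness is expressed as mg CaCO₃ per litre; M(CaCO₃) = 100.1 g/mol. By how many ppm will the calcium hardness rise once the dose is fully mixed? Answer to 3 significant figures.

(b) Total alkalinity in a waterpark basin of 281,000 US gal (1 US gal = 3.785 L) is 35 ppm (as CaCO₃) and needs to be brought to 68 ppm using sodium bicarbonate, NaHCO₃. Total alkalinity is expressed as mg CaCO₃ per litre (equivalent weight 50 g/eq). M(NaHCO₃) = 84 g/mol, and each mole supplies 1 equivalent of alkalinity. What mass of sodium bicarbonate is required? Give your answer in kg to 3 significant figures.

(a) Volume: 255,000 US gal × 3.785 L/gal = 965,175 L.
(a) Moles of Ca²⁺: 96,000 g ÷ 111 g/mol = 864.9 mol.
(a) As CaCO₃: 864.9 mol × 100.1 g/mol = 86,570 g.
(a) Rise: 86,570 g / 965,175 L × 1000 = 89.7 mg/L.

(b) Volume: 281,000 US gal × 3.785 L/gal = 1,063,585 L.
(b) Alkalinity to add: (68 − 35) = 33 mg/L as CaCO₃ × 1,063,585 L = 35,100 g as CaCO₃.
(b) Equivalents: 35,100 g ÷ 50 g/eq = 702 eq.
(b) NaHCO₃ supplies 1 eq per mole → 702 mol.
(b) Mass: 702 mol × 84 g/mol = 58,970 g.

(a) 89.7 ppm; (b) 59.0 kg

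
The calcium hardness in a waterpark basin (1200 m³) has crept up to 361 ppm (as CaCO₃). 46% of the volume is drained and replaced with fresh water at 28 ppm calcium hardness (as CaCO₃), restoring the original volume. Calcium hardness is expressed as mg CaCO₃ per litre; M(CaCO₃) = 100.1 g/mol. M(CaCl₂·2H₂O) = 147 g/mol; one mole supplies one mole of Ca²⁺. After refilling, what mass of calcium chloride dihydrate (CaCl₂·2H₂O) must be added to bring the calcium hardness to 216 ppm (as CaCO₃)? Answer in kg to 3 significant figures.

14.4 kg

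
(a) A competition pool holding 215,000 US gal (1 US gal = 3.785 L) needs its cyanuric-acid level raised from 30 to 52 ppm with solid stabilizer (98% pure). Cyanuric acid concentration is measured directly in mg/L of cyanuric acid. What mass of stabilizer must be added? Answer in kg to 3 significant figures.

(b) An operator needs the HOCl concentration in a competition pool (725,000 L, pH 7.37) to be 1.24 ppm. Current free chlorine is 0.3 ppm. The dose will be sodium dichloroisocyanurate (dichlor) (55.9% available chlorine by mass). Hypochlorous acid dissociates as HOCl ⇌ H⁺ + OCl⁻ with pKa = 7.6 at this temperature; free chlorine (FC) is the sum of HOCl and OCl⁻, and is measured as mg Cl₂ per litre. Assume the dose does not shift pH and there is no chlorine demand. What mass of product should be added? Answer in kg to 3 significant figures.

(a) 18.3 kg; (b) 2.17 kg

(a) Volume: 215,000 US gal × 3.785 L/gal = 813,775 L.
(a) CYA to add: (52 − 30) = 22 mg/L × 813,775 L = 17,900 g cyanuric acid.
(a) At 98% purity: 17,900 / 0.98 = 18,270 g product.

(b) [OCl⁻]/[HOCl] = 10^(pH − pKa) = 10^(7.37 − 7.6) = 0.5888; fraction as HOCl = 1/(1 + 0.5888) = 0.6294.
(b) Free chlorine required for 1.24 ppm HOCl: 1.24 / 0.6294 = 1.97 ppm.
(b) FC to add: 1.97 − 0.3 = 1.67 mg/L as Cl₂.
(b) Cl₂ equivalent: 1.67 mg/L × 725,000 L = 1211 g.
(b) Product at 55.9% available Cl: 1211 / 0.559 = 2166 g.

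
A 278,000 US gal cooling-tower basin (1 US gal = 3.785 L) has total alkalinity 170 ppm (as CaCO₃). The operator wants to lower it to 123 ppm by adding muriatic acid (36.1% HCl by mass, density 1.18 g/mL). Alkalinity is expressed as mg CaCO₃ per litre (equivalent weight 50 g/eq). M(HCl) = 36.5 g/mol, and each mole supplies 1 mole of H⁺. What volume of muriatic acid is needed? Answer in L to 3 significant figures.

84.8 L

Volume: 278,000 US gal × 3.785 L/gal = 1,052,230 L.
Alkalinity to neutralize: (170 − 123) = 47 mg/L as CaCO₃ × 1,052,230 L = 49,450 g as CaCO₃.
Equivalents of H⁺ required: 49,450 ÷ 50 g/eq = 989.1 eq = 989.1 mol HCl.
Mass of HCl: 989.1 × 36.5 = 36,100 g.
Mass of 36.1% solution: 36,100 / 0.361 = 100,000 g.
Volume: 100,000 g ÷ 1.18 g/mL = 84,750 mL.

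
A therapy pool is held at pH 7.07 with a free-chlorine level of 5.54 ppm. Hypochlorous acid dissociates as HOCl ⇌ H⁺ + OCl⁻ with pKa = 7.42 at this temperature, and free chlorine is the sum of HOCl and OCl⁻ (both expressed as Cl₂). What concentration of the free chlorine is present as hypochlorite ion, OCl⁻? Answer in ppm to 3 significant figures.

1.71 ppm

[OCl⁻]/[HOCl] = 10^(pH − pKa) = 10^(7.07 − 7.42) = 10^-0.35 = 0.4467.
Fraction as HOCl = 1 / (1 + 0.4467) = 0.6912.
OCl⁻ = (1 − 0.6912) × 5.54 ppm = 1.711 ppm.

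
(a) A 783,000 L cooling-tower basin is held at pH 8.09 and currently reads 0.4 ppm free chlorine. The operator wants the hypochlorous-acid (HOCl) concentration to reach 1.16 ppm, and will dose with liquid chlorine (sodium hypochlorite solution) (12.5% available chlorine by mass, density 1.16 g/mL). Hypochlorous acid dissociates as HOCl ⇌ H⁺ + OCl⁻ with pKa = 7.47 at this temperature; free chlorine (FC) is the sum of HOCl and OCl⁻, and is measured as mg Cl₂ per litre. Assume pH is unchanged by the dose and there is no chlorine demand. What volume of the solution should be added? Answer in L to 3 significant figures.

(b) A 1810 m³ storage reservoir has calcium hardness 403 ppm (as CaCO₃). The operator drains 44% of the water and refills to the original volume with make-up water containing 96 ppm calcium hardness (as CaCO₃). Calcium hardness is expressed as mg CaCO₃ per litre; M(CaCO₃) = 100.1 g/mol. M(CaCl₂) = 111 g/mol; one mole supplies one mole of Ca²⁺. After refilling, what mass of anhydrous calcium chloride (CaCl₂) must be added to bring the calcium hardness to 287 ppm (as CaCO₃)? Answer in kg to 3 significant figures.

(a) [OCl⁻]/[HOCl] = 10^(pH − pKa) = 10^(8.09 − 7.47) = 4.169; fraction as HOCl = 1/(1 + 4.169) = 0.1935.
(a) Free chlorine required for 1.16 ppm HOCl: 1.16 / 0.1935 = 5.996 ppm.
(a) FC to add: 5.996 − 0.4 = 5.596 mg/L as Cl₂.
(a) Cl₂ equivalent: 5.596 mg/L × 783,000 L = 4381 g.
(a) Product at 12.5% available Cl: 4381 / 0.125 = 35,050 g.
(a) Volume: 35,050 g ÷ 1.16 g/mL = 30,220 mL.

(b) Volume: 1810 m³ = 1,810,000 L.
(b) After draining 44% and refilling: 403 × 0.56 + 96 × 0.44 = 267.92 ppm.
(b) Deficit to target: 287 − 267.92 = 19.08 mg/L.
(b) As CaCO₃: 19.08 mg/L × 1,810,000 L = 34,530 g; ÷ 100.1 = 345 mol Ca²⁺.
(b) Mass: 345 × 111 = 38,300 g.

(a) 30.2 L; (b) 38.3 kg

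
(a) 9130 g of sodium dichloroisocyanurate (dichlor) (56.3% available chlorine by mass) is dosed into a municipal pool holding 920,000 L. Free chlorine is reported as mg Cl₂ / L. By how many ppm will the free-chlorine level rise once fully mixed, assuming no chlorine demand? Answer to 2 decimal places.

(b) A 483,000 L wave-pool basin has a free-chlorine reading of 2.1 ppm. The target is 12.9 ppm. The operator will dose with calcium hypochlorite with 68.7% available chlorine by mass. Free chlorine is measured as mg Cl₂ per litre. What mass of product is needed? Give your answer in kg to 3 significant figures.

(a) Available chlorine delivered: 9130 g × 0.563 = 5140 g as Cl₂.
(a) Concentration rise: 5140 g / 920,000 L = 5.587 mg/L = 5.59 ppm.

(b) Chlorine deficit: 12.9 − 2.1 = 10.8 ppm = 10.8 mg/L as Cl₂.
(b) Cl₂ equivalent needed: 10.8 mg/L × 483,000 L = 5,216,000 mg = 5216 g.
(b) Product at 68.7% available chlorine: 5216 / 0.687 = 7593 g.

(a) 5.59 ppm; (b) 7.59 kg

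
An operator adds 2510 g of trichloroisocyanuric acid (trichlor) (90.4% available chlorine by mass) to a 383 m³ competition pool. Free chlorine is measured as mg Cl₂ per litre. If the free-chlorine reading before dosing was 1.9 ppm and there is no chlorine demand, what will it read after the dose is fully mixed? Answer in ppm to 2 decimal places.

7.82 ppm

Volume: 383 m³ = 383,000 L.
Available chlorine delivered: 2510 g × 0.904 = 2269 g as Cl₂.
Concentration rise: 2269 g / 383,000 L = 5.924 mg/L = 5.92 ppm.
Final FC: 1.9 + 5.92 = 7.82 ppm.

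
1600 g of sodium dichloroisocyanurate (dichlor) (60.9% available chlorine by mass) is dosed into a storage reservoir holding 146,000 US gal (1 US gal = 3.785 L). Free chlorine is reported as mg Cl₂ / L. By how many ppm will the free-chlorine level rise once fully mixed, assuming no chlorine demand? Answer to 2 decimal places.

1.76 ppm

Volume: 146,000 US gal × 3.785 L/gal = 552,610 L.
Available chlorine delivered: 1600 g × 0.609 = 974.4 g as Cl₂.
Concentration rise: 974.4 g / 552,610 L = 1.763 mg/L = 1.76 ppm.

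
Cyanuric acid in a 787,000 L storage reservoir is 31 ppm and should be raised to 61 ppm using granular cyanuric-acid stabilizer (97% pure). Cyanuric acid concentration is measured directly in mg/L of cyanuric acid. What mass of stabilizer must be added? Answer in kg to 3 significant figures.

24.3 kg

CYA to add: (61 − 31) = 30 mg/L × 787,000 L = 23,610 g cyanuric acid.
At 97% purity: 23,610 / 0.97 = 24,340 g product.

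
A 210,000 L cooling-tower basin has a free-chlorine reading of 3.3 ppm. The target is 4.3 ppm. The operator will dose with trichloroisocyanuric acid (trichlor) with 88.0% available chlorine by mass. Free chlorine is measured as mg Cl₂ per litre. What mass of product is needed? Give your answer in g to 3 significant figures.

239 g

Chlorine deficit: 4.3 − 3.3 = 1 ppm = 1 mg/L as Cl₂.
Cl₂ equivalent needed: 1 mg/L × 210,000 L = 210,000 mg = 210 g.
Product at 88.0% available chlorine: 210 / 0.88 = 238.6 g.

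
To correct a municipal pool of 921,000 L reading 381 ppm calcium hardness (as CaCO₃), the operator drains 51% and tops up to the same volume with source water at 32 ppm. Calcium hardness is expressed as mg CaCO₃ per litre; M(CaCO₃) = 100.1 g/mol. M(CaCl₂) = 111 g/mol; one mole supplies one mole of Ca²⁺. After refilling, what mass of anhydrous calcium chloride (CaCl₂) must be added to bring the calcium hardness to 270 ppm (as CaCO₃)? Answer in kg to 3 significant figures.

68.4 kg

After draining 51% and refilling: 381 × 0.49 + 32 × 0.51 = 203.01 ppm.
Deficit to target: 270 − 203.01 = 66.99 mg/L.
As CaCO₃: 66.99 mg/L × 921,000 L = 61,700 g; ÷ 100.1 = 616.4 mol Ca²⁺.
Mass: 616.4 × 111 = 68,420 g.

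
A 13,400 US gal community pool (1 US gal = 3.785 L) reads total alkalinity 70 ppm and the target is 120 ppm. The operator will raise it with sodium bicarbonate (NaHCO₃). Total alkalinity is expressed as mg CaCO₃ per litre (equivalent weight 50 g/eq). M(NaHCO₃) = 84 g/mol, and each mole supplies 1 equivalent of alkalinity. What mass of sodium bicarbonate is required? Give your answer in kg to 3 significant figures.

4.26 kg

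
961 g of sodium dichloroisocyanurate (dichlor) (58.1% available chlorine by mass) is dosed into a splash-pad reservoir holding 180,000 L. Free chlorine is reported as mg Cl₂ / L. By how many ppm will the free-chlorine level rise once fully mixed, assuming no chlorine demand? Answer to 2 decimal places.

3.10 ppm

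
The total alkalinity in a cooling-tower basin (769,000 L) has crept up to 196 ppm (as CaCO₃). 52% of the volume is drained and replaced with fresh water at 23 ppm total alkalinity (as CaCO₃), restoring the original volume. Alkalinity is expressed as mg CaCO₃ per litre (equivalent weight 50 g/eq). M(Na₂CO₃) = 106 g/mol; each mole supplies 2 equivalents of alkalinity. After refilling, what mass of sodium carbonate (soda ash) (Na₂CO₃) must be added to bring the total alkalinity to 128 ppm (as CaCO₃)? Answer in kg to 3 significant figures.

After draining 52% and refilling: 196 × 0.48 + 23 × 0.52 = 106.04 ppm.
Deficit to target: 128 − 106.04 = 21.96 mg/L.
As CaCO₃: 21.96 mg/L × 769,000 L = 16,890 g; ÷ 50 g/eq ÷ 2 = 168.9 mol Na₂CO₃.
Mass: 168.9 × 106 = 17,900 g.

17.9 kg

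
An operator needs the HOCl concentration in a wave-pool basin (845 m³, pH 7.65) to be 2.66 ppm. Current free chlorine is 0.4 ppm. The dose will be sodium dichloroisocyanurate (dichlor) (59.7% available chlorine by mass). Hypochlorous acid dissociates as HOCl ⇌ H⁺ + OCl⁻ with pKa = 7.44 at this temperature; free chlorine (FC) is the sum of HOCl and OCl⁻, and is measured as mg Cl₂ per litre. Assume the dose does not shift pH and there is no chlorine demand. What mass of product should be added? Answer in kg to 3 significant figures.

9.30 kg

Volume: 845 m³ = 845,000 L.
[OCl⁻]/[HOCl] = 10^(pH − pKa) = 10^(7.65 − 7.44) = 1.622; fraction as HOCl = 1/(1 + 1.622) = 0.3814.
Free chlorine required for 2.66 ppm HOCl: 2.66 / 0.3814 = 6.974 ppm.
FC to add: 6.974 − 0.4 = 6.574 mg/L as Cl₂.
Cl₂ equivalent: 6.574 mg/L × 845,000 L = 5555 g.
Product at 59.7% available Cl: 5555 / 0.597 = 9305 g.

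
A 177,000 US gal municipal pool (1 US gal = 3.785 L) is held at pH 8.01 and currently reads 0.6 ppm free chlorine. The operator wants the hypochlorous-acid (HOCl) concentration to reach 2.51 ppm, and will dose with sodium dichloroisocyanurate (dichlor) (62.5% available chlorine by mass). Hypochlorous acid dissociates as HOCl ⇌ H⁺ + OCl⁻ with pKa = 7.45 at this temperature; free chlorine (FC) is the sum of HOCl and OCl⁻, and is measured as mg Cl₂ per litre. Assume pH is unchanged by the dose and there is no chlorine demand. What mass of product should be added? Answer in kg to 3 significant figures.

11.8 kg

Volume: 177,000 US gal × 3.785 L/gal = 669,945 L.
[OCl⁻]/[HOCl] = 10^(pH − pKa) = 10^(8.01 − 7.45) = 3.631; fraction as HOCl = 1/(1 + 3.631) = 0.2159.
Free chlorine required for 2.51 ppm HOCl: 2.51 / 0.2159 = 11.62 ppm.
FC to add: 11.62 − 0.6 = 11.02 mg/L as Cl₂.
Cl₂ equivalent: 11.02 mg/L × 669,945 L = 7385 g.
Product at 62.5% available Cl: 7385 / 0.625 = 11,820 g.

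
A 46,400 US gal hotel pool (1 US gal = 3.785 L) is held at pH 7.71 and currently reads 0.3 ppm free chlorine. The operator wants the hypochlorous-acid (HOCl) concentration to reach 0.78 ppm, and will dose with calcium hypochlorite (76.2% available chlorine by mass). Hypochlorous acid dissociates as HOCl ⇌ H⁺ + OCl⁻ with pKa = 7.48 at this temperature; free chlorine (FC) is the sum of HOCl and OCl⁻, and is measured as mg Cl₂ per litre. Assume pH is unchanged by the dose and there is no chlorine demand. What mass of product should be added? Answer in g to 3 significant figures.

Volume: 46,400 US gal × 3.785 L/gal = 175,624 L.
[OCl⁻]/[HOCl] = 10^(pH − pKa) = 10^(7.71 − 7.48) = 1.698; fraction as HOCl = 1/(1 + 1.698) = 0.3706.
Free chlorine required for 0.78 ppm HOCl: 0.78 / 0.3706 = 2.105 ppm.
FC to add: 2.105 − 0.3 = 1.805 mg/L as Cl₂.
Cl₂ equivalent: 1.805 mg/L × 175,624 L = 316.9 g.
Product at 76.2% available Cl: 316.9 / 0.762 = 415.9 g.

416 g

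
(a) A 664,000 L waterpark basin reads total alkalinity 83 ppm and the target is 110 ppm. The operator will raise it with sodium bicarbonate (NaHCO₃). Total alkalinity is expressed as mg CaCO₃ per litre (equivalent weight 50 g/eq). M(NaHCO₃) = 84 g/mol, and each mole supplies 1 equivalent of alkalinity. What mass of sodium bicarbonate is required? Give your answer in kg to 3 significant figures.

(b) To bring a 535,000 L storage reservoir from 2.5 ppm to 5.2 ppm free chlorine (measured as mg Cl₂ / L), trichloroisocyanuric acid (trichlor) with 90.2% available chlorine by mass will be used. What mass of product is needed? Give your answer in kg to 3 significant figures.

(a) Alkalinity to add: (110 − 83) = 27 mg/L as CaCO₃ × 664,000 L = 17,930 g as CaCO₃.
(a) Equivalents: 17,930 g ÷ 50 g/eq = 358.6 eq.
(a) NaHCO₃ supplies 1 eq per mole → 358.6 mol.
(a) Mass: 358.6 mol × 84 g/mol = 30,120 g.

(b) Chlorine deficit: 5.2 − 2.5 = 2.7 ppm = 2.7 mg/L as Cl₂.
(b) Cl₂ equivalent needed: 2.7 mg/L × 535,000 L = 1,444,000 mg = 1444 g.
(b) Product at 90.2% available chlorine: 1444 / 0.902 = 1601 g.

(a) 30.1 kg; (b) 1.60 kg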